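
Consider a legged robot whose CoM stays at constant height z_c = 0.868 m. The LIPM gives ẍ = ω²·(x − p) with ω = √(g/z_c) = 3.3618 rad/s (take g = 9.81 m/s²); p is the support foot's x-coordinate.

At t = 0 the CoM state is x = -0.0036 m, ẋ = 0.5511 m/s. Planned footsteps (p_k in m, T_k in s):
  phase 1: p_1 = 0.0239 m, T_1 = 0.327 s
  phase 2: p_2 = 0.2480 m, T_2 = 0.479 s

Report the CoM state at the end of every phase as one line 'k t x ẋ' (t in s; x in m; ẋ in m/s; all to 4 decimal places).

1 0.3270 0.1968 0.7956
2 0.8060 0.6833 1.6569

phase 1: p=0.0239, T=0.327, ωT=1.099309, cosh=1.667595, sinh=1.334494; start (x,ẋ)=(-0.003600, 0.551100) → end (x,ẋ)=(0.196805, 0.795639)
phase 2: p=0.2480, T=0.479, ωT=1.610302, cosh=2.602075, sinh=2.402248; start (x,ẋ)=(0.196805, 0.795639) → end (x,ẋ)=(0.683327, 1.656865)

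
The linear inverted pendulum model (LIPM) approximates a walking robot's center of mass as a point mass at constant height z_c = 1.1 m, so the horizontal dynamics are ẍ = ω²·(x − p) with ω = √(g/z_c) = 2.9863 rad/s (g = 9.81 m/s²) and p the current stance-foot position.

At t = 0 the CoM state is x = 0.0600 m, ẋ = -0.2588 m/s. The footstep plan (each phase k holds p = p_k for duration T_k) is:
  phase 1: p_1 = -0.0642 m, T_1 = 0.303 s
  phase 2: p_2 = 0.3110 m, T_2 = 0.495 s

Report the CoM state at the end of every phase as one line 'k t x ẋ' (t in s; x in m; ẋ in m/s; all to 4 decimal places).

phase 1: p=-0.0642, T=0.303, ωT=0.904849, cosh=1.438081, sinh=1.033478; start (x,ẋ)=(0.060000, -0.258800) → end (x,ẋ)=(0.024846, 0.011140)
phase 2: p=0.3110, T=0.495, ωT=1.478218, cosh=2.306585, sinh=2.078542; start (x,ẋ)=(0.024846, 0.011140) → end (x,ẋ)=(-0.341285, -1.750505)

1 0.3030 0.0248 0.0111
2 0.7980 -0.3413 -1.7505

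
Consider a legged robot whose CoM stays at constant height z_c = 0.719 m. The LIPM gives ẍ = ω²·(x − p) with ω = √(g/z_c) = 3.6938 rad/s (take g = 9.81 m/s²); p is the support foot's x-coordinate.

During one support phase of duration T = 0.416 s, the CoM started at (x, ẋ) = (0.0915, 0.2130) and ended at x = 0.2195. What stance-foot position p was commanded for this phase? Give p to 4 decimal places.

ωT = 3.6938·0.416 = 1.536621; cosh(ωT) = 2.431981, sinh(ωT) = 2.216874
x(T) = p + (x₀−p)·cosh(ωT) + (ẋ₀/ω)·sinh(ωT) ⇒ p·(1 − cosh) = x(T) − x₀·cosh − (ẋ₀/ω)·sinh
numerator   = 0.2195 − (0.0915)·2.431981 − (0.2130/3.6938)·2.216874 = -0.130860
denominator = 1 − 2.431981 = -1.431981
p = -0.130860 / -1.431981 = 0.0914

p = 0.0914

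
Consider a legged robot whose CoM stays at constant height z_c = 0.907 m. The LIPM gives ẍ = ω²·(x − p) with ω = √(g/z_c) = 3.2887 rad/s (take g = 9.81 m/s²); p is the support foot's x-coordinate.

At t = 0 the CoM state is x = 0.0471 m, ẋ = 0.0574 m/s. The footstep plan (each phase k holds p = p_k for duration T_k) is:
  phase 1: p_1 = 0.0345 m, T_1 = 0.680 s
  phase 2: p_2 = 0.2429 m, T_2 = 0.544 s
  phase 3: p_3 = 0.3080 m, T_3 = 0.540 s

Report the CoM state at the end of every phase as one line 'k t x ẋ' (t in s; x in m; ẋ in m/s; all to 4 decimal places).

1 0.6800 0.1749 0.4634
2 1.2240 0.4435 0.7744
3 1.7640 1.3948 3.6298

phase 1: p=0.0345, T=0.680, ωT=2.236316, cosh=4.732821, sinh=4.625969; start (x,ẋ)=(0.047100, 0.057400) → end (x,ẋ)=(0.174874, 0.463353)
phase 2: p=0.2429, T=0.544, ωT=1.789053, cosh=3.075450, sinh=2.908332; start (x,ẋ)=(0.174874, 0.463353) → end (x,ẋ)=(0.443451, 0.774374)
phase 3: p=0.3080, T=0.540, ωT=1.775898, cosh=3.037457, sinh=2.868125; start (x,ẋ)=(0.443451, 0.774374) → end (x,ẋ)=(1.394770, 3.629756)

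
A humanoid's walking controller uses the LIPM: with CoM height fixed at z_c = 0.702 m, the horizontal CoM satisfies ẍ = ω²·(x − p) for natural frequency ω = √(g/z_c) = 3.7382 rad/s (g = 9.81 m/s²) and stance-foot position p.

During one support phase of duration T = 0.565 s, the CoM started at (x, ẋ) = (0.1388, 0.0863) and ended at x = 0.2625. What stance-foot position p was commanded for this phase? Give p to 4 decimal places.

p = 0.1295

ωT = 3.7382·0.565 = 2.112083; cosh(ωT) = 4.193213, sinh(ωT) = 4.072227
x(T) = p + (x₀−p)·cosh(ωT) + (ẋ₀/ω)·sinh(ωT) ⇒ p·(1 − cosh) = x(T) − x₀·cosh − (ẋ₀/ω)·sinh
numerator   = 0.2625 − (0.1388)·4.193213 − (0.0863/3.7382)·4.072227 = -0.413529
denominator = 1 − 4.193213 = -3.193213
p = -0.413529 / -3.193213 = 0.1295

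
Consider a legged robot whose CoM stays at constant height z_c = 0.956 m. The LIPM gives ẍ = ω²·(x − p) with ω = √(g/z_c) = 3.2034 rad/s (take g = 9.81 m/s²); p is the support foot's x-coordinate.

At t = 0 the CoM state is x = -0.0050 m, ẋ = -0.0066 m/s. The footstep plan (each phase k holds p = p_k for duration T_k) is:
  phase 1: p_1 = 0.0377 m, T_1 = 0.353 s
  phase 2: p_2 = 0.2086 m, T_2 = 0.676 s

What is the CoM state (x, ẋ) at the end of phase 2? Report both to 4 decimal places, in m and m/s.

x = -1.1515, ẋ = -4.2894

phase 1: p=0.0377, T=0.353, ωT=1.130800, cosh=1.710455, sinh=1.387680; start (x,ẋ)=(-0.005000, -0.006600) → end (x,ẋ)=(-0.038195, -0.201103)
phase 2: p=0.2086, T=0.676, ωT=2.165498, cosh=4.416820, sinh=4.302127; start (x,ẋ)=(-0.038195, -0.201103) → end (x,ẋ)=(-1.151530, -4.289431)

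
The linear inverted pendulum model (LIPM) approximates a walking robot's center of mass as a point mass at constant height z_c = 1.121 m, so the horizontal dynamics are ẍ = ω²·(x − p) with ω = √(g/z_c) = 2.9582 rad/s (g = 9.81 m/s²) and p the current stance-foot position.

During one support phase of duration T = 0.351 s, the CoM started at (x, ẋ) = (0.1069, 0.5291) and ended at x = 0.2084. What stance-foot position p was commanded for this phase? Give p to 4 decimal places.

p = 0.3096

ωT = 2.9582·0.351 = 1.038328; cosh(ωT) = 1.589269, sinh(ωT) = 1.235222
x(T) = p + (x₀−p)·cosh(ωT) + (ẋ₀/ω)·sinh(ωT) ⇒ p·(1 − cosh) = x(T) − x₀·cosh − (ẋ₀/ω)·sinh
numerator   = 0.2084 − (0.1069)·1.589269 − (0.5291/2.9582)·1.235222 = -0.182423
denominator = 1 − 1.589269 = -0.589269
p = -0.182423 / -0.589269 = 0.3096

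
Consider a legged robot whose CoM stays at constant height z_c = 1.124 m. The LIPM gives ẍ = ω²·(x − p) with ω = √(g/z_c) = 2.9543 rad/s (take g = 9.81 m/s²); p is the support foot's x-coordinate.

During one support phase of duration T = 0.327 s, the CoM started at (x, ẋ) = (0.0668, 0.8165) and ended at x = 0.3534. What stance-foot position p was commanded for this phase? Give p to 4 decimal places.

ωT = 2.9543·0.327 = 0.966056; cosh(ωT) = 1.504071, sinh(ωT) = 1.123490
x(T) = p + (x₀−p)·cosh(ωT) + (ẋ₀/ω)·sinh(ωT) ⇒ p·(1 − cosh) = x(T) − x₀·cosh − (ẋ₀/ω)·sinh
numerator   = 0.3534 − (0.0668)·1.504071 − (0.8165/2.9543)·1.123490 = -0.057579
denominator = 1 − 1.504071 = -0.504071
p = -0.057579 / -0.504071 = 0.1142

p = 0.1142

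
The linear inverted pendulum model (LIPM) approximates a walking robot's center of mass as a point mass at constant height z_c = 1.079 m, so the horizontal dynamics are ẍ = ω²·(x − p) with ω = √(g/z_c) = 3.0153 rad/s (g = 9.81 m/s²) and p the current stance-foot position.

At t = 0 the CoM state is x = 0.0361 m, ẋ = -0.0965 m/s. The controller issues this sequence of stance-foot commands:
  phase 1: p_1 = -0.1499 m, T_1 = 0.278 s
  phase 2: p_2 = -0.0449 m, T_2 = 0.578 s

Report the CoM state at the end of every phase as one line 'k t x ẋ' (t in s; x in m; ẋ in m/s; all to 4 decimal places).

phase 1: p=-0.1499, T=0.278, ωT=0.838253, cosh=1.372395, sinh=0.939930; start (x,ẋ)=(0.036100, -0.096500) → end (x,ẋ)=(0.075284, 0.394720)
phase 2: p=-0.0449, T=0.578, ωT=1.742843, cosh=2.944294, sinh=2.769272; start (x,ẋ)=(0.075284, 0.394720) → end (x,ẋ)=(0.671472, 2.165733)

1 0.2780 0.0753 0.3947
2 0.8560 0.6715 2.1657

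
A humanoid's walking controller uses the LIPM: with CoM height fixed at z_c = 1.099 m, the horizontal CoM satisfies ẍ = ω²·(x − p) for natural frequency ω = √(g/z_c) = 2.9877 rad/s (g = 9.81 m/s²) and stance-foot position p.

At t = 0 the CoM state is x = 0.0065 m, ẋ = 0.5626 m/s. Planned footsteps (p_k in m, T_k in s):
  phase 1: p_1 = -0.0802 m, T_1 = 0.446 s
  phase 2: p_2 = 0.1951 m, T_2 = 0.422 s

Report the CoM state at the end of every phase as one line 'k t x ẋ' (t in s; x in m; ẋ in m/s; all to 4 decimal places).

phase 1: p=-0.0802, T=0.446, ωT=1.332514, cosh=2.027187, sinh=1.763374; start (x,ẋ)=(0.006500, 0.562600) → end (x,ẋ)=(0.427610, 1.597269)
phase 2: p=0.1951, T=0.422, ωT=1.260809, cosh=1.905850, sinh=1.622426; start (x,ẋ)=(0.427610, 1.597269) → end (x,ẋ)=(1.505602, 4.171206)

1 0.4460 0.4276 1.5973
2 0.8680 1.5056 4.1712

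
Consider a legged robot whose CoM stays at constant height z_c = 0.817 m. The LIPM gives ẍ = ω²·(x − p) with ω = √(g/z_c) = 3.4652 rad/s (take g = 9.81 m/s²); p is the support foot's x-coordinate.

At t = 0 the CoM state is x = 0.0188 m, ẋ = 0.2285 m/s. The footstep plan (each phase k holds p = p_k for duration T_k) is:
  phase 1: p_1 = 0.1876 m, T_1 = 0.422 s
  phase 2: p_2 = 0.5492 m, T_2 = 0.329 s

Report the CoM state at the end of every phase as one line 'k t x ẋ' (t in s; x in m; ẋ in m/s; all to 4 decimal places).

phase 1: p=0.1876, T=0.422, ωT=1.462314, cosh=2.273818, sinh=2.042119; start (x,ẋ)=(0.018800, 0.228500) → end (x,ẋ)=(-0.061560, -0.674920)
phase 2: p=0.5492, T=0.329, ωT=1.140051, cosh=1.723365, sinh=1.403562; start (x,ẋ)=(-0.061560, -0.674920) → end (x,ẋ)=(-0.776736, -4.133643)

1 0.4220 -0.0616 -0.6749
2 0.7510 -0.7767 -4.1336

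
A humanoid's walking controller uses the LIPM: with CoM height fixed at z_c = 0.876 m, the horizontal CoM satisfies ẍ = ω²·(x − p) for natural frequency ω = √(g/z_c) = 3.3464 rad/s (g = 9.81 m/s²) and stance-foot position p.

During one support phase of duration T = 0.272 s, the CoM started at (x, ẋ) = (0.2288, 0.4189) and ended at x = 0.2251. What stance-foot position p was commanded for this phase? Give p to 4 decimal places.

ωT = 3.3464·0.272 = 0.910221; cosh(ωT) = 1.443653, sinh(ωT) = 1.041218
x(T) = p + (x₀−p)·cosh(ωT) + (ẋ₀/ω)·sinh(ωT) ⇒ p·(1 − cosh) = x(T) − x₀·cosh − (ẋ₀/ω)·sinh
numerator   = 0.2251 − (0.2288)·1.443653 − (0.4189/3.3464)·1.041218 = -0.235547
denominator = 1 − 1.443653 = -0.443653
p = -0.235547 / -0.443653 = 0.5309

p = 0.5309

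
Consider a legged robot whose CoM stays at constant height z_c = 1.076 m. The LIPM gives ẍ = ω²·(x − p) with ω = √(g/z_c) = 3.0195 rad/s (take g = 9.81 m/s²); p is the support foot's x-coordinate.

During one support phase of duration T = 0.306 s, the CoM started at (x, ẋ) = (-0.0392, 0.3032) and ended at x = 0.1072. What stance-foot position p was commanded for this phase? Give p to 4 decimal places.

p = -0.1262

ωT = 3.0195·0.306 = 0.923967; cosh(ωT) = 1.458103, sinh(ωT) = 1.061162
x(T) = p + (x₀−p)·cosh(ωT) + (ẋ₀/ω)·sinh(ωT) ⇒ p·(1 − cosh) = x(T) − x₀·cosh − (ẋ₀/ω)·sinh
numerator   = 0.1072 − (-0.0392)·1.458103 − (0.3032/3.0195)·1.061162 = 0.057802
denominator = 1 − 1.458103 = -0.458103
p = 0.057802 / -0.458103 = -0.1262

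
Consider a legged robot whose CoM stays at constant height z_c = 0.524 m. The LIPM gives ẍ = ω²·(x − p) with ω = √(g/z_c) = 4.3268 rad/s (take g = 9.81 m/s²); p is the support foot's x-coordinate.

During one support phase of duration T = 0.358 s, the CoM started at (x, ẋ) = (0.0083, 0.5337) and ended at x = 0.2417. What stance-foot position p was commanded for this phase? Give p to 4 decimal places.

ωT = 4.3268·0.358 = 1.548994; cosh(ωT) = 2.459598, sinh(ωT) = 2.247137
x(T) = p + (x₀−p)·cosh(ωT) + (ẋ₀/ω)·sinh(ωT) ⇒ p·(1 − cosh) = x(T) − x₀·cosh − (ẋ₀/ω)·sinh
numerator   = 0.2417 − (0.0083)·2.459598 − (0.5337/4.3268)·2.247137 = -0.055893
denominator = 1 − 2.459598 = -1.459598
p = -0.055893 / -1.459598 = 0.0383

p = 0.0383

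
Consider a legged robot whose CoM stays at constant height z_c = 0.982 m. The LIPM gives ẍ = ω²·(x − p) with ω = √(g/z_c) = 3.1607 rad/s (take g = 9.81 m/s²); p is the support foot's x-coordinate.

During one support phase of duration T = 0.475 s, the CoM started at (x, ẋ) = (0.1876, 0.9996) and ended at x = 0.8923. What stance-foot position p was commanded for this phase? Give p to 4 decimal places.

p = 0.1652

ωT = 3.1607·0.475 = 1.501332; cosh(ωT) = 2.355249, sinh(ωT) = 2.132416
x(T) = p + (x₀−p)·cosh(ωT) + (ẋ₀/ω)·sinh(ωT) ⇒ p·(1 − cosh) = x(T) − x₀·cosh − (ẋ₀/ω)·sinh
numerator   = 0.8923 − (0.1876)·2.355249 − (0.9996/3.1607)·2.132416 = -0.223941
denominator = 1 − 2.355249 = -1.355249
p = -0.223941 / -1.355249 = 0.1652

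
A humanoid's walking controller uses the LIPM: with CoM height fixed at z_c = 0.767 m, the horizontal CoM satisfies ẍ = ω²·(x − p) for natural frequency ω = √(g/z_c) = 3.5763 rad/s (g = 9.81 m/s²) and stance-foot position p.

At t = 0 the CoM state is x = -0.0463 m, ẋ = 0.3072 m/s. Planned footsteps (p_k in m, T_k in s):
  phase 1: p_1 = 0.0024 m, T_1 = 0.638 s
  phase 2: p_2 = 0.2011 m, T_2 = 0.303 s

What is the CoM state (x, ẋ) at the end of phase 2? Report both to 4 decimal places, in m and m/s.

phase 1: p=0.0024, T=0.638, ωT=2.281679, cosh=4.947613, sinh=4.845500; start (x,ẋ)=(-0.046300, 0.307200) → end (x,ẋ)=(0.177674, 0.675986)
phase 2: p=0.2011, T=0.303, ωT=1.083619, cosh=1.646862, sinh=1.308493; start (x,ẋ)=(0.177674, 0.675986) → end (x,ẋ)=(0.409850, 1.003633)

x = 0.4098, ẋ = 1.0036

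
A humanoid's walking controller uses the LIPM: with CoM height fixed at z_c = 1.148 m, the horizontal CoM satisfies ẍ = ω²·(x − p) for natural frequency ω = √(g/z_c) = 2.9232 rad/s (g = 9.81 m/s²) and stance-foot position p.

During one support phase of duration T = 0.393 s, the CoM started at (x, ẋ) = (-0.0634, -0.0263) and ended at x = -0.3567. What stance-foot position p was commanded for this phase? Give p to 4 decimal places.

ωT = 2.9232·0.393 = 1.148818; cosh(ωT) = 1.735736, sinh(ωT) = 1.418725
x(T) = p + (x₀−p)·cosh(ωT) + (ẋ₀/ω)·sinh(ωT) ⇒ p·(1 − cosh) = x(T) − x₀·cosh − (ẋ₀/ω)·sinh
numerator   = -0.3567 − (-0.0634)·1.735736 − (-0.0263/2.9232)·1.418725 = -0.233890
denominator = 1 − 1.735736 = -0.735736
p = -0.233890 / -0.735736 = 0.3179

p = 0.3179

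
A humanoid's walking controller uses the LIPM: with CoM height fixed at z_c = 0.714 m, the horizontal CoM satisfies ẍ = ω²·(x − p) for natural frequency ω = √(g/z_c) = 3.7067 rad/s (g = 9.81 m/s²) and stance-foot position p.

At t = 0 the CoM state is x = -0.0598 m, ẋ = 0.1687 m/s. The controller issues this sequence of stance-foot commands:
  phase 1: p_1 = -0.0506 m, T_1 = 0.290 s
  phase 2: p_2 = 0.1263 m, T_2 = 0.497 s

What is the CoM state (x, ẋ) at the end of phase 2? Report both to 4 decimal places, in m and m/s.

x = -0.1117, ẋ = -0.7672

phase 1: p=-0.0506, T=0.290, ωT=1.074943, cosh=1.635572, sinh=1.294254; start (x,ẋ)=(-0.059800, 0.168700) → end (x,ẋ)=(-0.006743, 0.231785)
phase 2: p=0.1263, T=0.497, ωT=1.842230, cosh=3.234529, sinh=3.076065; start (x,ẋ)=(-0.006743, 0.231785) → end (x,ẋ)=(-0.111681, -0.767248)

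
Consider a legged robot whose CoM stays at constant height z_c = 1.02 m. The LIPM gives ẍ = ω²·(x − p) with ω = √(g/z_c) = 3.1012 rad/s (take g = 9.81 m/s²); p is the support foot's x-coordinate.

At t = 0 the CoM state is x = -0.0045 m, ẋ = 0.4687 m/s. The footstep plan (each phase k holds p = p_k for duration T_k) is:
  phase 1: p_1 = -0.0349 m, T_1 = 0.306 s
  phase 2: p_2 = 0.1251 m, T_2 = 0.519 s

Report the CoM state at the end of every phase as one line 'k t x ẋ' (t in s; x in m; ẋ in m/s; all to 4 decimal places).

phase 1: p=-0.0349, T=0.306, ωT=0.948967, cosh=1.485091, sinh=1.097950; start (x,ẋ)=(-0.004500, 0.468700) → end (x,ẋ)=(0.176185, 0.799573)
phase 2: p=0.1251, T=0.519, ωT=1.609523, cosh=2.600204, sinh=2.400221; start (x,ẋ)=(0.176185, 0.799573) → end (x,ẋ)=(0.876774, 2.459310)

1 0.3060 0.1762 0.7996
2 0.8250 0.8768 2.4593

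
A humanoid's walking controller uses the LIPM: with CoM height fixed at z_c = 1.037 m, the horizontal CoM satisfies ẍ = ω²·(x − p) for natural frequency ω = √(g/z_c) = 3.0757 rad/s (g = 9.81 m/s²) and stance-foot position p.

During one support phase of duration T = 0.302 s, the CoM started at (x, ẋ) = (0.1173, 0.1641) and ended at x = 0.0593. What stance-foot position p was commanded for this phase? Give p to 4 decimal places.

ωT = 3.0757·0.302 = 0.928861; cosh(ωT) = 1.463314, sinh(ωT) = 1.068311
x(T) = p + (x₀−p)·cosh(ωT) + (ẋ₀/ω)·sinh(ωT) ⇒ p·(1 − cosh) = x(T) − x₀·cosh − (ẋ₀/ω)·sinh
numerator   = 0.0593 − (0.1173)·1.463314 − (0.1641/3.0757)·1.068311 = -0.169345
denominator = 1 − 1.463314 = -0.463314
p = -0.169345 / -0.463314 = 0.3655

p = 0.3655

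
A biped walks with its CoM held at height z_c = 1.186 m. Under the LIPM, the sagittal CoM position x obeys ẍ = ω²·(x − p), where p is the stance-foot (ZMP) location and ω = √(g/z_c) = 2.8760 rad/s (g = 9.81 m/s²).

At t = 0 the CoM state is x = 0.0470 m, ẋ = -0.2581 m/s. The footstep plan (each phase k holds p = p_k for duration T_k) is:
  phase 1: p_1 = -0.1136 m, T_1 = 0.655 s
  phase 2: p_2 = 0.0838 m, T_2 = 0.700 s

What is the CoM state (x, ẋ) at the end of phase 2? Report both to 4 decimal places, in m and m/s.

x = 1.0792, ẋ = 2.9238

phase 1: p=-0.1136, T=0.655, ωT=1.883780, cosh=3.365169, sinh=3.213155; start (x,ẋ)=(0.047000, -0.258100) → end (x,ẋ)=(0.138489, 0.615560)
phase 2: p=0.0838, T=0.700, ωT=2.013200, cosh=3.810399, sinh=3.676839; start (x,ẋ)=(0.138489, 0.615560) → end (x,ẋ)=(1.079153, 2.923842)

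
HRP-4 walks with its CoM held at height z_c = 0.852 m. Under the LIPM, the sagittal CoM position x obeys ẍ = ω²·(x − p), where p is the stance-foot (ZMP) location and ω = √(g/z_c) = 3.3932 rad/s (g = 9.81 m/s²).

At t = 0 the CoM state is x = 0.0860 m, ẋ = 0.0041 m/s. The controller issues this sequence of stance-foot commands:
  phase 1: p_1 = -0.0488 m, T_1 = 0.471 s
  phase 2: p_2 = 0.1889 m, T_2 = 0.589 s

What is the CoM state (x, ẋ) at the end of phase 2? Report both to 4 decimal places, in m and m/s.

phase 1: p=-0.0488, T=0.471, ωT=1.598197, cosh=2.573186, sinh=2.370925; start (x,ẋ)=(0.086000, 0.004100) → end (x,ẋ)=(0.300930, 1.095019)
phase 2: p=0.1889, T=0.589, ωT=1.998595, cosh=3.757103, sinh=3.621577; start (x,ẋ)=(0.300930, 1.095019) → end (x,ẋ)=(1.778528, 5.490810)

x = 1.7785, ẋ = 5.4908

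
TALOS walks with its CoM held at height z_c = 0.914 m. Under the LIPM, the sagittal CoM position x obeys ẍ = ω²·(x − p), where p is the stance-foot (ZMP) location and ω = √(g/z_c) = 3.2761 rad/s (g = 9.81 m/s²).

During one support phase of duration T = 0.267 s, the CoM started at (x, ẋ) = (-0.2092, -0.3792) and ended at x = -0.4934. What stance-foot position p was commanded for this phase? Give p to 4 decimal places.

ωT = 3.2761·0.267 = 0.874719; cosh(ωT) = 1.407590, sinh(ωT) = 0.990611
x(T) = p + (x₀−p)·cosh(ωT) + (ẋ₀/ω)·sinh(ωT) ⇒ p·(1 − cosh) = x(T) − x₀·cosh − (ẋ₀/ω)·sinh
numerator   = -0.4934 − (-0.2092)·1.407590 − (-0.3792/3.2761)·0.990611 = -0.084272
denominator = 1 − 1.407590 = -0.407590
p = -0.084272 / -0.407590 = 0.2068

p = 0.2068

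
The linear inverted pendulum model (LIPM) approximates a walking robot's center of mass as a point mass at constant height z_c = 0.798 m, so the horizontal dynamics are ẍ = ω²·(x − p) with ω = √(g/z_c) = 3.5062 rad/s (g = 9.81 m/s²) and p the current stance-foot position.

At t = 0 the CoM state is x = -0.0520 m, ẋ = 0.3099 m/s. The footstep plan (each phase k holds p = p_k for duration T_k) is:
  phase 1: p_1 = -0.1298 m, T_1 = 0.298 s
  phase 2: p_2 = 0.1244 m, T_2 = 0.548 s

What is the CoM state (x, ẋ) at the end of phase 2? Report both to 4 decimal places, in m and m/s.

phase 1: p=-0.1298, T=0.298, ωT=1.044848, cosh=1.597355, sinh=1.245610; start (x,ẋ)=(-0.052000, 0.309900) → end (x,ẋ)=(0.104569, 0.834801)
phase 2: p=0.1244, T=0.548, ωT=1.921398, cosh=3.488450, sinh=3.342048; start (x,ẋ)=(0.104569, 0.834801) → end (x,ẋ)=(0.850938, 2.679785)

x = 0.8509, ẋ = 2.6798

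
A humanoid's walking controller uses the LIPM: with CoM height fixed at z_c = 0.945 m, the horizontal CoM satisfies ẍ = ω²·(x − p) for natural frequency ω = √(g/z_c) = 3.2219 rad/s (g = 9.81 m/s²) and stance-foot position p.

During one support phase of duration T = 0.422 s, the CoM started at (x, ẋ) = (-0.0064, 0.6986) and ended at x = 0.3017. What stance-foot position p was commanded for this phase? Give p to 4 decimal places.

p = 0.0738

ωT = 3.2219·0.422 = 1.359642; cosh(ωT) = 2.075775, sinh(ωT) = 1.819023
x(T) = p + (x₀−p)·cosh(ωT) + (ẋ₀/ω)·sinh(ωT) ⇒ p·(1 − cosh) = x(T) − x₀·cosh − (ẋ₀/ω)·sinh
numerator   = 0.3017 − (-0.0064)·2.075775 − (0.6986/3.2219)·1.819023 = -0.079431
denominator = 1 − 2.075775 = -1.075775
p = -0.079431 / -1.075775 = 0.0738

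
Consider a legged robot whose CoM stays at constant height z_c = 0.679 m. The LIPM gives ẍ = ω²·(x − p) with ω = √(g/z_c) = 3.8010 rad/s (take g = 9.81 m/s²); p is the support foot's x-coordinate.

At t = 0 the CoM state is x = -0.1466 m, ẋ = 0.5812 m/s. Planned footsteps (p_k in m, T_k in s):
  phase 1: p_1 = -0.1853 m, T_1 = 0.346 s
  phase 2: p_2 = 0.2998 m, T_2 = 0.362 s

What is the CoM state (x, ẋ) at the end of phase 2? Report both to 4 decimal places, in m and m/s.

phase 1: p=-0.1853, T=0.346, ωT=1.315146, cosh=1.996865, sinh=1.728430; start (x,ẋ)=(-0.146600, 0.581200) → end (x,ẋ)=(0.156268, 1.414828)
phase 2: p=0.2998, T=0.362, ωT=1.375962, cosh=2.105740, sinh=1.853143; start (x,ẋ)=(0.156268, 1.414828) → end (x,ẋ)=(0.687345, 1.968248)

x = 0.6873, ẋ = 1.9682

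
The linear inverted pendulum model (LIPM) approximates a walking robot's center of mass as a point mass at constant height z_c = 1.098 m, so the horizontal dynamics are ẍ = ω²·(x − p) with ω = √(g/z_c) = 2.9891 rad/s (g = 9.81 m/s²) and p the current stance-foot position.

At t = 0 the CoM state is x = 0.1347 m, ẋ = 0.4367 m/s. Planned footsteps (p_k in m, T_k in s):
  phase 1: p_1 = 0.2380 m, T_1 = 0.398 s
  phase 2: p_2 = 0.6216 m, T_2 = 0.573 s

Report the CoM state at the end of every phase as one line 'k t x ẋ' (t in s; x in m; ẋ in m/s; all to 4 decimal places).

1 0.3980 0.2704 0.3236
2 0.9710 -0.0934 -1.8894

phase 1: p=0.2380, T=0.398, ωT=1.189662, cosh=1.795147, sinh=1.490823; start (x,ẋ)=(0.134700, 0.436700) → end (x,ẋ)=(0.270367, 0.323613)
phase 2: p=0.6216, T=0.573, ωT=1.712754, cosh=2.862290, sinh=2.681921; start (x,ẋ)=(0.270367, 0.323613) → end (x,ẋ)=(-0.093374, -1.889397)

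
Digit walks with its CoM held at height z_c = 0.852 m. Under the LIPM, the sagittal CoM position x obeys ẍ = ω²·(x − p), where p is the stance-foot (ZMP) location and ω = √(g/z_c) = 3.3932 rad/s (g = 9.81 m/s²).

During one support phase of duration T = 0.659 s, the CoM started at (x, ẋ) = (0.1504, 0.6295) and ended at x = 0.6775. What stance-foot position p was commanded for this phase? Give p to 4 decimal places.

p = 0.2391

ωT = 3.3932·0.659 = 2.236119; cosh(ωT) = 4.731909, sinh(ωT) = 4.625036
x(T) = p + (x₀−p)·cosh(ωT) + (ẋ₀/ω)·sinh(ωT) ⇒ p·(1 − cosh) = x(T) − x₀·cosh − (ẋ₀/ω)·sinh
numerator   = 0.6775 − (0.1504)·4.731909 − (0.6295/3.3932)·4.625036 = -0.892207
denominator = 1 − 4.731909 = -3.731909
p = -0.892207 / -3.731909 = 0.2391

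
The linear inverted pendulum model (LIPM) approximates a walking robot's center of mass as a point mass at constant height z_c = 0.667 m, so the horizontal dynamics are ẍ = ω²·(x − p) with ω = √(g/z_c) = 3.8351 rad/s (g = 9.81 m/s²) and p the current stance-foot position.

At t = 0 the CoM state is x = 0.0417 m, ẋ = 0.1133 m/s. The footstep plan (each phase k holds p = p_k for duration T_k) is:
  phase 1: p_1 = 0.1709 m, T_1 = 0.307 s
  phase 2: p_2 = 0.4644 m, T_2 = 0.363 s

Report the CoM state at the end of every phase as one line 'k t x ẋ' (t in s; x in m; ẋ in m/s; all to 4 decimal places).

phase 1: p=0.1709, T=0.307, ωT=1.177376, cosh=1.776966, sinh=1.468879; start (x,ẋ)=(0.041700, 0.113300) → end (x,ẋ)=(-0.015289, -0.526492)
phase 2: p=0.4644, T=0.363, ωT=1.392141, cosh=2.135999, sinh=1.887457; start (x,ẋ)=(-0.015289, -0.526492) → end (x,ẋ)=(-0.819330, -4.596857)

1 0.3070 -0.0153 -0.5265
2 0.6700 -0.8193 -4.5969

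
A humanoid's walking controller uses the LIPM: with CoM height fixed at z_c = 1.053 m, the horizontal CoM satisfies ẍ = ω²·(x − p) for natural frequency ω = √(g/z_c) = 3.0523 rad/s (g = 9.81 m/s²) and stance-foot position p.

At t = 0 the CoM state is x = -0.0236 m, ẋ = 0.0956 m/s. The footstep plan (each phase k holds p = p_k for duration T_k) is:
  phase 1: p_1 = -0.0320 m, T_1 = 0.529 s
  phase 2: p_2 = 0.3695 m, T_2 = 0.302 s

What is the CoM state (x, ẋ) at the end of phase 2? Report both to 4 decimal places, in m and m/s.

x = 0.0350, ẋ = -0.5279

phase 1: p=-0.0320, T=0.529, ωT=1.614667, cosh=2.612585, sinh=2.413628; start (x,ẋ)=(-0.023600, 0.095600) → end (x,ẋ)=(0.065542, 0.311647)
phase 2: p=0.3695, T=0.302, ωT=0.921795, cosh=1.455801, sinh=1.057997; start (x,ẋ)=(0.065542, 0.311647) → end (x,ẋ)=(0.035022, -0.527882)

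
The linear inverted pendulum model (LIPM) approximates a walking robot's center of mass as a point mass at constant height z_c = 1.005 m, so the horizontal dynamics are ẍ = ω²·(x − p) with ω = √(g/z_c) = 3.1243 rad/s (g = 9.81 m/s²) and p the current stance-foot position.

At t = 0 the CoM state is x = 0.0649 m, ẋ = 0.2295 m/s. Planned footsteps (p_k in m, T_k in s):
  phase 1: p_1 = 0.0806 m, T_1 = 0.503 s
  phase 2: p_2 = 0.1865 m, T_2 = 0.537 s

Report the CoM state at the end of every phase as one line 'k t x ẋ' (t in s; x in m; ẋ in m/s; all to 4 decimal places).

phase 1: p=0.0806, T=0.503, ωT=1.571523, cosh=2.510851, sinh=2.303123; start (x,ẋ)=(0.064900, 0.229500) → end (x,ẋ)=(0.210359, 0.463269)
phase 2: p=0.1865, T=0.537, ωT=1.677749, cosh=2.770143, sinh=2.583349; start (x,ẋ)=(0.210359, 0.463269) → end (x,ẋ)=(0.635649, 1.475889)

1 0.5030 0.2104 0.4633
2 1.0400 0.6356 1.4759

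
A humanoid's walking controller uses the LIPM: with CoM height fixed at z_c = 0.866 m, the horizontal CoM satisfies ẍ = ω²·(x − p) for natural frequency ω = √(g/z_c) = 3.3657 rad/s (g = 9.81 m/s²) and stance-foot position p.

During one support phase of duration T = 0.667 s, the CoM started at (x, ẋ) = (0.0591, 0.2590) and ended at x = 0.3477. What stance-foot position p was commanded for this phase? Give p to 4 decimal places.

p = 0.0778

ωT = 3.3657·0.667 = 2.244922; cosh(ωT) = 4.772807, sinh(ωT) = 4.666871
x(T) = p + (x₀−p)·cosh(ωT) + (ẋ₀/ω)·sinh(ωT) ⇒ p·(1 − cosh) = x(T) − x₀·cosh − (ẋ₀/ω)·sinh
numerator   = 0.3477 − (0.0591)·4.772807 − (0.2590/3.3657)·4.666871 = -0.293502
denominator = 1 − 4.772807 = -3.772807
p = -0.293502 / -3.772807 = 0.0778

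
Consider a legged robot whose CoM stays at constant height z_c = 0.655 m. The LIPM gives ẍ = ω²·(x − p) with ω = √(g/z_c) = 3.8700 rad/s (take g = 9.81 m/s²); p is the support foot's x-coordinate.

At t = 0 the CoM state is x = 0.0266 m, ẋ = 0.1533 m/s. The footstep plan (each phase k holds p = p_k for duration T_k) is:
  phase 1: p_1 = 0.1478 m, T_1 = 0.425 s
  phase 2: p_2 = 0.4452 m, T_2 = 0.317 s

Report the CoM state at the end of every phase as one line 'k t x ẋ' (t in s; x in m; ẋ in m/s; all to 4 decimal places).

1 0.4250 -0.0790 -0.7577
2 0.7420 -0.8307 -4.5648

phase 1: p=0.1478, T=0.425, ωT=1.644750, cosh=2.686388, sinh=2.493327; start (x,ẋ)=(0.026600, 0.153300) → end (x,ẋ)=(-0.079024, -0.757657)
phase 2: p=0.4452, T=0.317, ωT=1.226790, cosh=1.851749, sinh=1.558516; start (x,ẋ)=(-0.079024, -0.757657) → end (x,ẋ)=(-0.830652, -4.564822)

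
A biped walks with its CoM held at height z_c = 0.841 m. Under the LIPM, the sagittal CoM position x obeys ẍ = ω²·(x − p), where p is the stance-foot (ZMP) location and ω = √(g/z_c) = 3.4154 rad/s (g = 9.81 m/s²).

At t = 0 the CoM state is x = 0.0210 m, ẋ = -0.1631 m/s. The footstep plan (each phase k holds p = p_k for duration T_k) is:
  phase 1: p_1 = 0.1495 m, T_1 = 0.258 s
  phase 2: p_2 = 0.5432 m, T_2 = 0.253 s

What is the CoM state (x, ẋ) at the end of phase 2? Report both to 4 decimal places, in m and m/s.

x = -0.5186, ẋ = -3.0118

phase 1: p=0.1495, T=0.258, ωT=0.881173, cosh=1.414013, sinh=0.999717; start (x,ẋ)=(0.021000, -0.163100) → end (x,ẋ)=(-0.079941, -0.669380)
phase 2: p=0.5432, T=0.253, ωT=0.864096, cosh=1.397146, sinh=0.975714; start (x,ẋ)=(-0.079941, -0.669380) → end (x,ẋ)=(-0.518649, -3.011812)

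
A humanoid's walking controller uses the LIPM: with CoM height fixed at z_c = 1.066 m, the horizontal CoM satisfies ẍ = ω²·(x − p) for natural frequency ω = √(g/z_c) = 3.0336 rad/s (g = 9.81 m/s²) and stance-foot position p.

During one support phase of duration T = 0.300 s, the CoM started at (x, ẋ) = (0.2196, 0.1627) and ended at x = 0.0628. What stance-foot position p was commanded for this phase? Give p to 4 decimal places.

ωT = 3.0336·0.300 = 0.910080; cosh(ωT) = 1.443507, sinh(ωT) = 1.041015
x(T) = p + (x₀−p)·cosh(ωT) + (ẋ₀/ω)·sinh(ωT) ⇒ p·(1 − cosh) = x(T) − x₀·cosh − (ẋ₀/ω)·sinh
numerator   = 0.0628 − (0.2196)·1.443507 − (0.1627/3.0336)·1.041015 = -0.310026
denominator = 1 − 1.443507 = -0.443507
p = -0.310026 / -0.443507 = 0.6990

p = 0.6990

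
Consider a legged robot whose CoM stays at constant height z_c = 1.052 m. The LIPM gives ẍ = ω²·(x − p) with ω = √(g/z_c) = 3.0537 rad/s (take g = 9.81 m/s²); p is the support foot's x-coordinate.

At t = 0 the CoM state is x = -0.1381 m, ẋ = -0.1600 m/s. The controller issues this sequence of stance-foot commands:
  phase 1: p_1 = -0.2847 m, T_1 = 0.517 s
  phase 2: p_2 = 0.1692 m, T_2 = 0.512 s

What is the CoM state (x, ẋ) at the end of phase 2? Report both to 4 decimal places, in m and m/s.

phase 1: p=-0.2847, T=0.517, ωT=1.578763, cosh=2.527592, sinh=2.321362; start (x,ẋ)=(-0.138100, -0.160000) → end (x,ẋ)=(-0.035784, 0.634795)
phase 2: p=0.1692, T=0.512, ωT=1.563494, cosh=2.492441, sinh=2.283038; start (x,ẋ)=(-0.035784, 0.634795) → end (x,ẋ)=(0.132882, 0.153100)

x = 0.1329, ẋ = 0.1531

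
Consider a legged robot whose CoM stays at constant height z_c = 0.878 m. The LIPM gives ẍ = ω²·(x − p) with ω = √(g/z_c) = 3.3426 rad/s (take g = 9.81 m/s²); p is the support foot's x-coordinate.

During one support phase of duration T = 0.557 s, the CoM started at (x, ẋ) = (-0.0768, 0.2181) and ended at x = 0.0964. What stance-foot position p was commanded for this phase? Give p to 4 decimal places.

p = -0.0630

ωT = 3.3426·0.557 = 1.861828; cosh(ωT) = 3.295440, sinh(ωT) = 3.140052
x(T) = p + (x₀−p)·cosh(ωT) + (ẋ₀/ω)·sinh(ωT) ⇒ p·(1 − cosh) = x(T) − x₀·cosh − (ẋ₀/ω)·sinh
numerator   = 0.0964 − (-0.0768)·3.295440 − (0.2181/3.3426)·3.140052 = 0.144606
denominator = 1 − 3.295440 = -2.295440
p = 0.144606 / -2.295440 = -0.0630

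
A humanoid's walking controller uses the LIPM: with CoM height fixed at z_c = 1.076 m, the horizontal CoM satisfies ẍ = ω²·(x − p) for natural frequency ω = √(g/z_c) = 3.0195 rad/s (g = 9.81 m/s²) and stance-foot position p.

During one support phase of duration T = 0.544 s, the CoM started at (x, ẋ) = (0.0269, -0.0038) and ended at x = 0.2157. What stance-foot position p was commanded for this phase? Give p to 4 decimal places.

p = -0.0873

ωT = 3.0195·0.544 = 1.642608; cosh(ωT) = 2.681053, sinh(ωT) = 2.487578
x(T) = p + (x₀−p)·cosh(ωT) + (ẋ₀/ω)·sinh(ωT) ⇒ p·(1 − cosh) = x(T) − x₀·cosh − (ẋ₀/ω)·sinh
numerator   = 0.2157 − (0.0269)·2.681053 − (-0.0038/3.0195)·2.487578 = 0.146710
denominator = 1 − 2.681053 = -1.681053
p = 0.146710 / -1.681053 = -0.0873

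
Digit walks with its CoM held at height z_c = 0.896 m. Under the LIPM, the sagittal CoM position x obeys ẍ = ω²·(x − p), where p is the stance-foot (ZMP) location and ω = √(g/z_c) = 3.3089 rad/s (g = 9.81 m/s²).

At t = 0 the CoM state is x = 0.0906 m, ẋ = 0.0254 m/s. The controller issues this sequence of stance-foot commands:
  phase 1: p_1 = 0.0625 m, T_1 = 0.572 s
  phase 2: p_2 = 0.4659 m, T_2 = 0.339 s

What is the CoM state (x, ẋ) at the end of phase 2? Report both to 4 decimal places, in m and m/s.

phase 1: p=0.0625, T=0.572, ωT=1.892691, cosh=3.393935, sinh=3.243269; start (x,ẋ)=(0.090600, 0.025400) → end (x,ẋ)=(0.182766, 0.387765)
phase 2: p=0.4659, T=0.339, ωT=1.121717, cosh=1.697921, sinh=1.372201; start (x,ẋ)=(0.182766, 0.387765) → end (x,ẋ)=(0.145967, -0.627169)

x = 0.1460, ẋ = -0.6272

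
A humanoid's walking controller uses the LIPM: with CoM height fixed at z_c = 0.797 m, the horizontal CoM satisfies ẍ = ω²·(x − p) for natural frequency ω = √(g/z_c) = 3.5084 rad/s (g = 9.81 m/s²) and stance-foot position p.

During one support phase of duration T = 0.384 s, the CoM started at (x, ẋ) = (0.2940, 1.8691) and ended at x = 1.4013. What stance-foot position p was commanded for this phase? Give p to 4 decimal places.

ωT = 3.5084·0.384 = 1.347226; cosh(ωT) = 2.053349, sinh(ωT) = 1.793389
x(T) = p + (x₀−p)·cosh(ωT) + (ẋ₀/ω)·sinh(ωT) ⇒ p·(1 − cosh) = x(T) − x₀·cosh − (ẋ₀/ω)·sinh
numerator   = 1.4013 − (0.2940)·2.053349 − (1.8691/3.5084)·1.793389 = -0.157813
denominator = 1 − 2.053349 = -1.053349
p = -0.157813 / -1.053349 = 0.1498

p = 0.1498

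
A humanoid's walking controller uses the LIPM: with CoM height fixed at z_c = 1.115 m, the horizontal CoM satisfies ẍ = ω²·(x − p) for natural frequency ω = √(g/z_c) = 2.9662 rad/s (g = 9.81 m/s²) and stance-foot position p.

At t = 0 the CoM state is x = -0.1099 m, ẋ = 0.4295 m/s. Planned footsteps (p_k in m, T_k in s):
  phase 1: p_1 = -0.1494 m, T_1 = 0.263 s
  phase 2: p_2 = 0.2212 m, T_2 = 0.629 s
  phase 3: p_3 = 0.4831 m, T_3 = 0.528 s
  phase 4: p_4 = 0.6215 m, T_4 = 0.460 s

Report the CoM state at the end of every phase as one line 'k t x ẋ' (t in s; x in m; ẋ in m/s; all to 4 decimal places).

phase 1: p=-0.1494, T=0.263, ωT=0.780111, cosh=1.320034, sinh=0.861679; start (x,ẋ)=(-0.109900, 0.429500) → end (x,ẋ)=(0.027511, 0.667913)
phase 2: p=0.2212, T=0.629, ωT=1.865740, cosh=3.307748, sinh=3.152966; start (x,ẋ)=(0.027511, 0.667913) → end (x,ẋ)=(0.290493, 0.397844)
phase 3: p=0.4831, T=0.528, ωT=1.566154, cosh=2.498521, sinh=2.289674; start (x,ẋ)=(0.290493, 0.397844) → end (x,ẋ)=(0.308973, -0.314091)
phase 4: p=0.6215, T=0.460, ωT=1.364452, cosh=2.084549, sinh=1.829029; start (x,ẋ)=(0.308973, -0.314091) → end (x,ẋ)=(-0.223654, -2.350281)

1 0.2630 0.0275 0.6679
2 0.8920 0.2905 0.3978
3 1.4200 0.3090 -0.3141
4 1.8800 -0.2237 -2.3503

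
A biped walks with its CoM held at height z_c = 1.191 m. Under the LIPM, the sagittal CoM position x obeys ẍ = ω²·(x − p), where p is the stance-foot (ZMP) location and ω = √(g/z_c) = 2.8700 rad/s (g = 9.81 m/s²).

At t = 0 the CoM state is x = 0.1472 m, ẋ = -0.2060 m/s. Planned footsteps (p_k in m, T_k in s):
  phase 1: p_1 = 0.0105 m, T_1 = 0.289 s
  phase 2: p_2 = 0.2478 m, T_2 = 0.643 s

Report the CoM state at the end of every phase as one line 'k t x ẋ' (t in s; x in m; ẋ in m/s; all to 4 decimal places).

phase 1: p=0.0105, T=0.289, ωT=0.829430, cosh=1.364155, sinh=0.927857; start (x,ẋ)=(0.147200, -0.206000) → end (x,ẋ)=(0.130381, 0.083009)
phase 2: p=0.2478, T=0.643, ωT=1.845410, cosh=3.244328, sinh=3.086367; start (x,ẋ)=(0.130381, 0.083009) → end (x,ẋ)=(-0.043878, -0.770772)

1 0.2890 0.1304 0.0830
2 0.9320 -0.0439 -0.7708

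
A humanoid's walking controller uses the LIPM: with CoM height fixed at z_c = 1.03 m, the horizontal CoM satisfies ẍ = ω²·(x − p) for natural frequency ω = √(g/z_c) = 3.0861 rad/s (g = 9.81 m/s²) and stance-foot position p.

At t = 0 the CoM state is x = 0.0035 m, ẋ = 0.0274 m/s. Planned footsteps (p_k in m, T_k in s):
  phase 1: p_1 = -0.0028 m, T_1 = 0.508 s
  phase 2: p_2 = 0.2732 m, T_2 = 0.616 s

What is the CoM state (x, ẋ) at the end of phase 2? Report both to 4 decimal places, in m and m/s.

x = -0.4275, ẋ = -2.0348

phase 1: p=-0.0028, T=0.508, ωT=1.567739, cosh=2.502154, sinh=2.293638; start (x,ẋ)=(0.003500, 0.027400) → end (x,ẋ)=(0.033328, 0.113153)
phase 2: p=0.2732, T=0.616, ωT=1.901038, cosh=3.421124, sinh=3.271711; start (x,ẋ)=(0.033328, 0.113153) → end (x,ẋ)=(-0.427475, -2.034839)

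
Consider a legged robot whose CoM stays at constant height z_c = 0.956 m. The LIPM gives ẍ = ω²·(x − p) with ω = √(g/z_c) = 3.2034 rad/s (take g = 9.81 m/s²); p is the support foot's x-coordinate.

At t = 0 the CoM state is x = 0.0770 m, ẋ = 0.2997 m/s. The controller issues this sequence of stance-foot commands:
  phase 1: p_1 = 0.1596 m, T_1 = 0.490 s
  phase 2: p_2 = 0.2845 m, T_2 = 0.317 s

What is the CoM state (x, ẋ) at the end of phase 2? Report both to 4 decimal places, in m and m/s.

x = 0.1555, ẋ = -0.2257

phase 1: p=0.1596, T=0.490, ωT=1.569666, cosh=2.506579, sinh=2.298464; start (x,ẋ)=(0.077000, 0.299700) → end (x,ẋ)=(0.167594, 0.143046)
phase 2: p=0.2845, T=0.317, ωT=1.015478, cosh=1.561456, sinh=1.199226; start (x,ẋ)=(0.167594, 0.143046) → end (x,ẋ)=(0.155507, -0.225747)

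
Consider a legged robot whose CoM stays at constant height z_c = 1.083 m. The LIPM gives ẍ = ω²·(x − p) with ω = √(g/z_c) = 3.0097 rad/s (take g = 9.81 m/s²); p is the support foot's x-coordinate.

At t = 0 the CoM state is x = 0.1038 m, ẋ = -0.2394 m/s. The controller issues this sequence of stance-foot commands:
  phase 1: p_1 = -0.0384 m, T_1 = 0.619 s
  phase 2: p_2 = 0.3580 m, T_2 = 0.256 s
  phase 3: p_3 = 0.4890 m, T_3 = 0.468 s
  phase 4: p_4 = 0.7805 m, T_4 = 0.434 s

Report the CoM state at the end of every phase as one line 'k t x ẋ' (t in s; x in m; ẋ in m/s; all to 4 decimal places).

phase 1: p=-0.0384, T=0.619, ωT=1.863004, cosh=3.299135, sinh=3.143929; start (x,ẋ)=(0.103800, -0.239400) → end (x,ẋ)=(0.180660, 0.555724)
phase 2: p=0.3580, T=0.256, ωT=0.770483, cosh=1.311800, sinh=0.849010; start (x,ẋ)=(0.180660, 0.555724) → end (x,ẋ)=(0.282130, 0.275848)
phase 3: p=0.4890, T=0.468, ωT=1.408540, cosh=2.167239, sinh=1.922739; start (x,ẋ)=(0.282130, 0.275848) → end (x,ẋ)=(0.216889, -0.599299)
phase 4: p=0.7805, T=0.434, ωT=1.306210, cosh=1.981499, sinh=1.710654; start (x,ẋ)=(0.216889, -0.599299) → end (x,ẋ)=(-0.676925, -4.089296)

1 0.6190 0.1807 0.5557
2 0.8750 0.2821 0.2758
3 1.3430 0.2169 -0.5993
4 1.7770 -0.6769 -4.0893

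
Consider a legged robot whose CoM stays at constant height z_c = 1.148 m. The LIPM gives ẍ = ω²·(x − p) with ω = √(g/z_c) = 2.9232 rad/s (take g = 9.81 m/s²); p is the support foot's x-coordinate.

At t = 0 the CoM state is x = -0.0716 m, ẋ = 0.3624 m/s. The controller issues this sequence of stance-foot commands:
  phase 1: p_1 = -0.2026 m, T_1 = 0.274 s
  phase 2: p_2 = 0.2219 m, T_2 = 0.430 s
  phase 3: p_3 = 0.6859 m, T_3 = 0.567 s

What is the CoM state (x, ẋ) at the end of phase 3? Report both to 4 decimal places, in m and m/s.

x = 0.7361, ẋ = 0.4722

phase 1: p=-0.2026, T=0.274, ωT=0.800957, cosh=1.338285, sinh=0.889386; start (x,ẋ)=(-0.071600, 0.362400) → end (x,ẋ)=(0.082976, 0.825575)
phase 2: p=0.2219, T=0.430, ωT=1.256976, cosh=1.899645, sinh=1.615132; start (x,ẋ)=(0.082976, 0.825575) → end (x,ẋ)=(0.414142, 0.912390)
phase 3: p=0.6859, T=0.567, ωT=1.657454, cosh=2.718282, sinh=2.527658; start (x,ẋ)=(0.414142, 0.912390) → end (x,ẋ)=(0.736118, 0.472154)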